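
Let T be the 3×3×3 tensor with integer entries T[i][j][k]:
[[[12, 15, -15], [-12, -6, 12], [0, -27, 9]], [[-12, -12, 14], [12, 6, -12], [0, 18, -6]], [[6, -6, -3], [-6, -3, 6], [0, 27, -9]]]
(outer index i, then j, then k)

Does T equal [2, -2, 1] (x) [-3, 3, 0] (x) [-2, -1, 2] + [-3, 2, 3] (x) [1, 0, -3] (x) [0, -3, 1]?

Yes

Reconstruct entrywise from the claimed factors. For example, T[0,2,1] = -27 and Σₗ aₗ[0]bₗ[2]cₗ[1] = (2)·(0)·(-1) + (-3)·(-3)·(-3) = -27; checking all 27 entries, every one matches. The claim holds.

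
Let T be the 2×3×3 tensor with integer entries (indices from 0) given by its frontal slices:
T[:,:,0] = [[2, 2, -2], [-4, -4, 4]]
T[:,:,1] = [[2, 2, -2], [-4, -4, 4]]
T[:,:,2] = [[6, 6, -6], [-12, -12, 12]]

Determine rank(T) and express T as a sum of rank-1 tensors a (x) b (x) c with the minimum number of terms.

rank(T) = 1

Lower bound: T ≠ 0 (e.g. T[0,0,0] = 2), so rank(T) ≥ 1.
Upper bound: the mode-1 fibre T[:,0,0] = [2, -4] gives a = [1, -2] (primitive direction); the mode-2 fibre T[0,:,0] = [2, 2, -2] gives b = [1, 1, -1]; then c[k] = T[0,0,k] / (a[0]·b[0]) = [2, 2, 6] / 1 = [2, 2, 6].
Expanding [1, -2] (x) [1, 1, -1] (x) [2, 2, 6] reproduces all 18 entries of T, so T = [1, -2] (x) [1, 1, -1] (x) [2, 2, 6] and rank(T) ≤ 1.
These bounds meet, so rank(T) = 1.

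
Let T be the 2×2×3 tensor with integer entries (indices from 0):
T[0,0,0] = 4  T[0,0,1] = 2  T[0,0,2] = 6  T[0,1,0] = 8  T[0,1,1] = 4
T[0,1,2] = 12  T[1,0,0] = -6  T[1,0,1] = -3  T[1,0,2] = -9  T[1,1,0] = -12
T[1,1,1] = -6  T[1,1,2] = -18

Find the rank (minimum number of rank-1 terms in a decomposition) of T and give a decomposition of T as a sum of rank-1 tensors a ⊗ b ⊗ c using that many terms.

Lower bound: T ≠ 0 (e.g. T[0,0,0] = 4), so rank(T) ≥ 1.
Upper bound: if T = a ⊗ b ⊗ c then every fibre of T is a multiple of the corresponding factor, so read the factors off the fibres through the nonzero entry T[0,0,0] = 4.
The mode-1 fibre T[:,0,0] = [4, -6] gives a = [2, -3] (primitive direction); the mode-2 fibre T[0,:,0] = [4, 8] gives b = [1, 2]; then c[k] = T[0,0,k] / (a[0]·b[0]) = [4, 2, 6] / 2 = [2, 1, 3].
Expanding [2, -3] ⊗ [1, 2] ⊗ [2, 1, 3] reproduces all 12 entries of T, so T = [2, -3] ⊗ [1, 2] ⊗ [2, 1, 3] and rank(T) ≤ 1.
These bounds meet, so rank(T) = 1.
Check entry T[0,1,0] = 8: (2)·(2)·(2) = 8.

rank(T) = 1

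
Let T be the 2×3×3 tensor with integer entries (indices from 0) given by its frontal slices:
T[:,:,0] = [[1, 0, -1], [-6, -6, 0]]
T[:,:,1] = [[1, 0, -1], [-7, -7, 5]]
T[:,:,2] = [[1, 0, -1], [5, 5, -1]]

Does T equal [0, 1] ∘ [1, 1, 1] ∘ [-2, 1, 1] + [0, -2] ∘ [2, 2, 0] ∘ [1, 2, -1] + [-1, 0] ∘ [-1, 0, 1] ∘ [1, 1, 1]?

Reconstruct entry (1,2,0) from the claimed factors: Σₗ aₗ[1]bₗ[2]cₗ[0] = (1)·(1)·(-2) + (-2)·(0)·(1) + (0)·(1)·(1) = -2, but T[1,2,0] = 0. The claim is false.

No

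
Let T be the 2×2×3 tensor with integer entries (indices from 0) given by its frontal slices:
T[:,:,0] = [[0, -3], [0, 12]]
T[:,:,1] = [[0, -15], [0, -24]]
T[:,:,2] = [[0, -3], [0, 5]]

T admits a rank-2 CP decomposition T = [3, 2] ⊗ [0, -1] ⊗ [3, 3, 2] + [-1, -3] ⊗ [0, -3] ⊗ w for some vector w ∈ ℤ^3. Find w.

w = [2, -2, 1]

Subtract the known terms from T to get the rank-1 residual R = [-1, -3] ⊗ [0, -3] ⊗ w, so R[i,j,k] = a[i]·b[j]·w[k]. Pick indices with nonzero a[0]·b[1] = (-1)·(-3) = 3. Only the fibre through (0,1,·) is needed: R[0,1,:] = T[0,1,:] − Σₗ aₗ[0]bₗ[1]cₗ = [-3, -15, -3] − (3)·(-1)·[3, 3, 2] = [6, -6, 3]. Then w[k] = R[0,1,k] / 3 for each k, giving w = [6, -6, 3] / 3 = [2, -2, 1].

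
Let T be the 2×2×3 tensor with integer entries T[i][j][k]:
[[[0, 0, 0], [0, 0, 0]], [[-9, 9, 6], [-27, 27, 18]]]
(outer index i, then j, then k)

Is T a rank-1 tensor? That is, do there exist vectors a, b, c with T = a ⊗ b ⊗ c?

If T = a ⊗ b ⊗ c then every fibre of T is a multiple of the corresponding factor, so read the factors off the fibres through the nonzero entry T[1,0,0] = -9.
The mode-1 fibre T[:,0,0] = [0, -9] gives a = [0, 1] (primitive direction); the mode-2 fibre T[1,:,0] = [-9, -27] gives b = [1, 3]; then c[k] = T[1,0,k] / (a[1]·b[0]) = [-9, 9, 6] / 1 = [-9, 9, 6].
Expanding [0, 1] ⊗ [1, 3] ⊗ [-9, 9, 6] reproduces all 12 entries of T, so T = [0, 1] ⊗ [1, 3] ⊗ [-9, 9, 6] and rank(T) ≤ 1.
Equivalently every frontal slice T[:,:,k] is c[k] times the rank-1 matrix [0, 1] ⊗ [1, 3]. So T has rank 1 (it is nonzero).

Yes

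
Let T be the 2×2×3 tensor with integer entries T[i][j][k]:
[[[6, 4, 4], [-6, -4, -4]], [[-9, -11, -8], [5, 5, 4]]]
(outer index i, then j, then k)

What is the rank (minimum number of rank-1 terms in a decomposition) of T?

2

Lower bound: the mode-2 unfolding of T (rows indexed by j, columns by (i,k) = (0,0), (0,1), (0,2), (1,0), (1,1), (1,2)) is [[6, 4, 4, -9, -11, -8], [-6, -4, -4, 5, 5, 4]].
There the 2×2 minor on rows j ∈ {0, 1}, columns (i,k) ∈ {(0,0), (1,0)} is det [[6, -9], [-6, 5]] = -24 ≠ 0, so this unfolding has rank ≥ 2; CP rank is at least every unfolding rank, so rank(T) ≥ 2. (This is only a lower bound: in general the CP rank may exceed every unfolding rank, so we still need to exhibit 2 rank-1 terms summing to T.)
Upper bound — finding two terms. Write S_k = T[:,:,k] for the frontal slices: S₀ = [[6, -6], [-9, 5]], S₁ = [[4, -4], [-11, 5]], S₂ = [[4, -4], [-8, 4]].
If T = a₁ ⊗ b₁ ⊗ c₁ + a₂ ⊗ b₂ ⊗ c₂ then each S_k = c₁[k]·a₁b₁ᵀ + c₂[k]·a₂b₂ᵀ. S₀ and S₁ are linearly independent, so a₁b₁ᵀ and a₂b₂ᵀ must span the same plane of matrices: they are the rank-1 matrices of the form x·S₀ + y·S₁.
det(x·S₀ + y·S₁) is −24·x² − 52·xy − 24·y² = (-4)·(2·x + 3·y)(3·x + 2·y), vanishing at (x:y) = (3:-2) and (2:-3).
M₁ = 3·S₀ − 2·S₁ = [[10, -10], [-5, 5]] = 5·[2, -1][1, -1]ᵀ and M₂ = 2·S₀ − 3·S₁ = [[0, 0], [15, -5]] = 5·[0, 1][3, -1]ᵀ, so take a₁ = [2, -1], b₁ = [1, -1], a₂ = [0, 1], b₂ = [3, -1].
Each slice is an integer combination of E₁ = a₁b₁ᵀ and E₂ = a₂b₂ᵀ: S₀ = 3·E₁ − 2·E₂, S₁ = 2·E₁ − 3·E₂, S₂ = 2·E₁ − 2·E₂; reading off coefficients, c₁ = [3, 2, 2] and c₂ = [-2, -3, -2].
Hence T = [2, -1] ⊗ [1, -1] ⊗ [3, 2, 2] + [0, 1] ⊗ [3, -1] ⊗ [-2, -3, -2], so rank(T) ≤ 2.
These bounds meet, so rank(T) = 2.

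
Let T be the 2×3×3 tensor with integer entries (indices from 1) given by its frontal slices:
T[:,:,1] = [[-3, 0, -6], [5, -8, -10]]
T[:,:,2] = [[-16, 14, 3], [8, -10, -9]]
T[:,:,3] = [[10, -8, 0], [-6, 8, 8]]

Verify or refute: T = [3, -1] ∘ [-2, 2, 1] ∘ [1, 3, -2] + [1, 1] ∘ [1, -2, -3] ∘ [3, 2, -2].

Reconstruct entrywise from the claimed factors. For example, T[1,1,2] = -16 and Σₗ aₗ[1]bₗ[1]cₗ[2] = (3)·(-2)·(3) + (1)·(1)·(2) = -16; checking all 18 entries, every one matches. The claim holds.

Yes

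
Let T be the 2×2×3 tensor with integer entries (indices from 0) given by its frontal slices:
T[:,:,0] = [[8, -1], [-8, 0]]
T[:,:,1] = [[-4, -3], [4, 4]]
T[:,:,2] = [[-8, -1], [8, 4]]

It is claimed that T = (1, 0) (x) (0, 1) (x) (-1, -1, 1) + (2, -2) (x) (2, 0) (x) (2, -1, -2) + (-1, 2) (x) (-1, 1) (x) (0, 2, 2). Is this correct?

Reconstruct entry (0,0,1) from the claimed factors: Σₗ aₗ[0]bₗ[0]cₗ[1] = (1)·(0)·(-1) + (2)·(2)·(-1) + (-1)·(-1)·(2) = -2, but T[0,0,1] = -4. The claim is false.

No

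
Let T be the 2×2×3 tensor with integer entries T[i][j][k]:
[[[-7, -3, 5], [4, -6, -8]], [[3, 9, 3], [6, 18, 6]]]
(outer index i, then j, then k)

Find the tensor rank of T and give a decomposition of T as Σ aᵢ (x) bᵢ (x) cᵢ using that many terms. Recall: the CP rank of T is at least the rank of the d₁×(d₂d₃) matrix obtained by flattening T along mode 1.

Lower bound: the mode-3 unfolding of T (rows indexed by k, columns by (i,j) = (0,0), (0,1), (1,0), (1,1)) is [[-7, 4, 3, 6], [-3, -6, 9, 18], [5, -8, 3, 6]].
There the 2×2 minor on rows k ∈ {0, 1}, columns (i,j) ∈ {(0,0), (0,1)} is det [[-7, 4], [-3, -6]] = 54 ≠ 0, so this unfolding has rank ≥ 2; CP rank is at least every unfolding rank, so rank(T) ≥ 2. (This is only a lower bound: in general the CP rank may exceed every unfolding rank, so we still need to exhibit 2 rank-1 terms summing to T.)
Upper bound — finding two terms. Write S_k = T[:,:,k] for the frontal slices: S₀ = [[-7, 4], [3, 6]], S₁ = [[-3, -6], [9, 18]], S₂ = [[5, -8], [3, 6]].
If T = a₁ (x) b₁ (x) c₁ + a₂ (x) b₂ (x) c₂ then each S_k = c₁[k]·a₁b₁ᵀ + c₂[k]·a₂b₂ᵀ. S₀ and S₁ are linearly independent, so a₁b₁ᵀ and a₂b₂ᵀ must span the same plane of matrices: they are the rank-1 matrices of the form x·S₀ + y·S₁.
det(x·S₀ + y·S₁) is −54·x² − 162·xy = (-54)·(x + 3·y)(x), vanishing at (x:y) = (3:-1) and (0:1).
M₁ = 3·S₀ − S₁ = [[-18, 18], [0, 0]] = (-18)·[1, 0][1, -1]ᵀ and M₂ = S₁ = [[-3, -6], [9, 18]] = (-3)·[1, -3][1, 2]ᵀ, so take a₁ = [1, 0], b₁ = [1, -1], a₂ = [1, -3], b₂ = [1, 2].
Each slice is an integer combination of E₁ = a₁b₁ᵀ and E₂ = a₂b₂ᵀ: S₀ = −6·E₁ − E₂, S₁ = −3·E₂, S₂ = 6·E₁ − E₂; reading off coefficients, c₁ = [-6, 0, 6] and c₂ = [-1, -3, -1].
Hence T = [1, 0] (x) [1, -1] (x) [-6, 0, 6] + [1, -3] (x) [1, 2] (x) [-1, -3, -1], so rank(T) ≤ 2.
These bounds meet, so rank(T) = 2.

rank(T) = 2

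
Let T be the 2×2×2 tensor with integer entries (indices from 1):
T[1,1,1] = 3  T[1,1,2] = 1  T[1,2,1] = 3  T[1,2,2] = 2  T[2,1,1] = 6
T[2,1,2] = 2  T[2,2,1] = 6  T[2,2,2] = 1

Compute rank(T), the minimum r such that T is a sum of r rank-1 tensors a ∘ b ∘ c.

2

Lower bound: the mode-1 unfolding of T (rows indexed by i, columns by (j,k) = (1,1), (1,2), (2,1), (2,2)) is [[3, 1, 3, 2], [6, 2, 6, 1]].
There the 2×2 minor on rows i ∈ {1, 2}, columns (j,k) ∈ {(1,1), (2,2)} is det [[3, 2], [6, 1]] = -9 ≠ 0, so this unfolding has rank ≥ 2; CP rank is at least every unfolding rank, so rank(T) ≥ 2. (Unfolding ranks only ever bound the CP rank from below — rank(T) can be strictly larger than all of them — so the matching upper bound has to come from an explicit 2-term decomposition.)
Upper bound — finding two terms. Write S_k = T[:,:,k] for the frontal slices: S₁ = [[3, 3], [6, 6]], S₂ = [[1, 2], [2, 1]].
If T = a₁ ∘ b₁ ∘ c₁ + a₂ ∘ b₂ ∘ c₂ then each S_k = c₁[k]·a₁b₁ᵀ + c₂[k]·a₂b₂ᵀ. S₁ and S₂ are linearly independent, so a₁b₁ᵀ and a₂b₂ᵀ must span the same plane of matrices: they are the rank-1 matrices of the form x·S₁ + y·S₂.
det(x·S₁ + y·S₂) is −9·xy − 3·y² = (-3)·(y)(3·x + y), vanishing at (x:y) = (1:0) and (1:-3).
M₁ = S₁ = [[3, 3], [6, 6]] = 3·[1, 2][1, 1]ᵀ and M₂ = S₁ − 3·S₂ = [[0, -3], [0, 3]] = (-3)·[1, -1][0, 1]ᵀ, so take a₁ = [1, 2], b₁ = [1, 1], a₂ = [1, -1], b₂ = [0, 1].
Each slice is an integer combination of E₁ = a₁b₁ᵀ and E₂ = a₂b₂ᵀ: S₁ = 3·E₁, S₂ = E₁ + E₂; reading off coefficients, c₁ = [3, 1] and c₂ = [0, 1].
Hence T = [1, 2] ∘ [1, 1] ∘ [3, 1] + [1, -1] ∘ [0, 1] ∘ [0, 1], so rank(T) ≤ 2.
These bounds meet, so rank(T) = 2.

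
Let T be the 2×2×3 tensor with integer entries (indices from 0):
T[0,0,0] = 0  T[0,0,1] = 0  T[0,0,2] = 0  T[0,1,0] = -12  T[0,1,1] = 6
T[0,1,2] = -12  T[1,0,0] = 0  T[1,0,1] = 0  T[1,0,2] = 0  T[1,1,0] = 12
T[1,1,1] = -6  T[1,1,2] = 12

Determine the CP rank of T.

Lower bound: T ≠ 0 (e.g. T[0,1,0] = -12), so rank(T) ≥ 1.
Upper bound: if T = a ∘ b ∘ c then every fibre of T is a multiple of the corresponding factor, so read the factors off the fibres through the nonzero entry T[0,1,0] = -12.
The mode-1 fibre T[:,1,0] = [-12, 12] gives a = [1, -1] (primitive direction); the mode-2 fibre T[0,:,0] = [0, -12] gives b = [0, 1]; then c[k] = T[0,1,k] / (a[0]·b[1]) = [-12, 6, -12] / 1 = [-12, 6, -12].
Expanding [1, -1] ∘ [0, 1] ∘ [-12, 6, -12] reproduces all 12 entries of T, so T = [1, -1] ∘ [0, 1] ∘ [-12, 6, -12] and rank(T) ≤ 1.
These bounds meet, so rank(T) = 1.
Check entry T[0,0,0] = 0: (1)·(0)·(-12) = 0.

1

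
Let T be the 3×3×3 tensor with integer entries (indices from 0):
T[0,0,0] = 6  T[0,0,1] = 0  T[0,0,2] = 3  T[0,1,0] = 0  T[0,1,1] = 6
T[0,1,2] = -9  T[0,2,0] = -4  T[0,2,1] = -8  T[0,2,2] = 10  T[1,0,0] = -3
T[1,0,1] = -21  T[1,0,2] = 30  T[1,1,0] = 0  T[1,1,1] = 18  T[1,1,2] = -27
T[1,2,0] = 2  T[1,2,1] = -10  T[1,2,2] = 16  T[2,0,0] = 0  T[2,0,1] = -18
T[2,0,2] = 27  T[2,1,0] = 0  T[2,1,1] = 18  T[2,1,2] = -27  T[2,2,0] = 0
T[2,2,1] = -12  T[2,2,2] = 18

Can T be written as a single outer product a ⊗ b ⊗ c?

The mode-2 unfolding of T (rows indexed by j, columns by (i,k) = (0,0), (0,1), (0,2), (1,0), (1,1), (1,2), (2,0), (2,1), (2,2)) is [[6, 0, 3, -3, -21, 30, 0, -18, 27], [0, 6, -9, 0, 18, -27, 0, 18, -27], [-4, -8, 10, 2, -10, 16, 0, -12, 18]].
There the 2×2 minor on rows j ∈ {0, 1}, columns (i,k) ∈ {(0,0), (0,1)} is det [[6, 0], [0, 6]] = 36 ≠ 0, so this unfolding has rank ≥ 2; CP rank is at least every unfolding rank, so rank(T) ≥ 2.
In particular rank(T) ≥ 2 > 1, so T is not rank-1.

No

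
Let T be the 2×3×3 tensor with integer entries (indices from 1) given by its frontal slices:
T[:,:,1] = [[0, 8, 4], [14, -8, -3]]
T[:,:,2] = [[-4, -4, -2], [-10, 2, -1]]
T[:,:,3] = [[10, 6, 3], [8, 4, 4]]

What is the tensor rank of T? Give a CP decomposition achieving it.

Lower bound: in the mode-2 unfolding of T (rows indexed by j, columns by (i,k)) the 3×3 minor on rows j ∈ {1, 2, 3}, columns (i,k) ∈ {(1,1), (1,2), (2,1)} is det [[0, -4, 14], [8, -4, -8], [4, -2, -3]] = 32 ≠ 0, so that unfolding has rank ≥ 3 and hence rank(T) ≥ 3 (CP rank is at least every unfolding rank, though it can be larger).
Upper bound: T is a sum of 3 rank-1 terms, T = [0, 1] ⊗ [2, -1, 0] ⊗ [2, -4, 4] + [1, -2] ⊗ [2, -2, -1] ⊗ [-2, 0, 1] + [2, 1] ⊗ [2, 2, 1] ⊗ [1, -1, 2] (one valid choice — decompositions are not unique — normalised so each a, b is primitive with positive first nonzero entry; check it by expanding all entries), so rank(T) ≤ 3.
These bounds meet, so rank(T) = 3.

rank(T) = 3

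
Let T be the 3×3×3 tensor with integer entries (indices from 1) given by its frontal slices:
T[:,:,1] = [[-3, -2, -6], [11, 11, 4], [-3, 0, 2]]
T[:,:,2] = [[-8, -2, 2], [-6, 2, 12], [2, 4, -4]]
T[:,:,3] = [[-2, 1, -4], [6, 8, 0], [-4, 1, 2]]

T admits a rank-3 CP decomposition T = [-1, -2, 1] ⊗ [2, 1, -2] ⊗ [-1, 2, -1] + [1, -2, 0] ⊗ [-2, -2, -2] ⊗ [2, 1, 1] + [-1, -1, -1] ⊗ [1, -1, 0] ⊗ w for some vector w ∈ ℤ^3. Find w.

Subtract the known terms from T to get the rank-1 residual R = [-1, -1, -1] ⊗ [1, -1, 0] ⊗ w, so R[i,j,k] = a[i]·b[j]·w[k]. Pick indices with nonzero a[1]·b[1] = (-1)·(1) = -1. Only the fibre through (1,1,·) is needed: R[1,1,:] = T[1,1,:] − Σₗ aₗ[1]bₗ[1]cₗ = [-3, -8, -2] − (-1)·(2)·[-1, 2, -1] − (1)·(-2)·[2, 1, 1] = [-1, -2, -2]. Then w[k] = R[1,1,k] / -1 for each k, giving w = [-1, -2, -2] / -1 = [1, 2, 2].

w = [1, 2, 2]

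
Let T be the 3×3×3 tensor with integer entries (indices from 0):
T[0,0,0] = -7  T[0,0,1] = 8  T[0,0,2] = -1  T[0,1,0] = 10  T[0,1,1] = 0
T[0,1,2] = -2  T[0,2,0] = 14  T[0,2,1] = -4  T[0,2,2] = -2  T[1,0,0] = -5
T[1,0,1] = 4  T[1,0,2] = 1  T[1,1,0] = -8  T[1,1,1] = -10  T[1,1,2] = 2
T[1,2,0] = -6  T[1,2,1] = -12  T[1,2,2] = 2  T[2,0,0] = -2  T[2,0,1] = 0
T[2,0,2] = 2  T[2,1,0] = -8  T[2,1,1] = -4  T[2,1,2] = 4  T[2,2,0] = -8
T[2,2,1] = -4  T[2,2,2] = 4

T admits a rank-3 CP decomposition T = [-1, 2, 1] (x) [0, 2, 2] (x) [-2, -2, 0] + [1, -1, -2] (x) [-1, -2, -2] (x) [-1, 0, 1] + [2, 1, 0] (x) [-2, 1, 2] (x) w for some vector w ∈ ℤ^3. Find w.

w = [2, -2, 0]

Subtract the known terms from T to get the rank-1 residual R = [2, 1, 0] (x) [-2, 1, 2] (x) w, so R[i,j,k] = a[i]·b[j]·w[k]. Pick indices with nonzero a[0]·b[0] = (2)·(-2) = -4. Only the fibre through (0,0,·) is needed: R[0,0,:] = T[0,0,:] − Σₗ aₗ[0]bₗ[0]cₗ = [-7, 8, -1] − (-1)·(0)·[-2, -2, 0] − (1)·(-1)·[-1, 0, 1] = [-8, 8, 0]. Then w[k] = R[0,0,k] / -4 for each k, giving w = [-8, 8, 0] / -4 = [2, -2, 0].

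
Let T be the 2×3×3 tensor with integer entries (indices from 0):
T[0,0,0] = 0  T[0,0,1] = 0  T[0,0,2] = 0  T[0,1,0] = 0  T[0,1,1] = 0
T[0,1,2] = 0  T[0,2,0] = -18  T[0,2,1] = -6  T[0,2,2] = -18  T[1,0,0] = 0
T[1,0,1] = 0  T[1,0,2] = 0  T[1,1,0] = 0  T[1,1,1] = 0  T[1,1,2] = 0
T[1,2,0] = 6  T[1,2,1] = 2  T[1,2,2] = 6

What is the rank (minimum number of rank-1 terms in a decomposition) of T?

Lower bound: T ≠ 0 (e.g. T[0,2,0] = -18), so rank(T) ≥ 1.
Upper bound: if T = a (x) b (x) c then every fibre of T is a multiple of the corresponding factor, so read the factors off the fibres through the nonzero entry T[0,2,0] = -18.
The mode-1 fibre T[:,2,0] = [-18, 6] gives a = (3, -1) (primitive direction); the mode-2 fibre T[0,:,0] = [0, 0, -18] gives b = (0, 0, 1); then c[k] = T[0,2,k] / (a[0]·b[2]) = [-18, -6, -18] / 3 = (-6, -2, -6).
Expanding (3, -1) (x) (0, 0, 1) (x) (-6, -2, -6) reproduces all 18 entries of T, so T = (3, -1) (x) (0, 0, 1) (x) (-6, -2, -6) and rank(T) ≤ 1.
These bounds meet, so rank(T) = 1.
Check entry T[1,2,1] = 2: (-1)·(1)·(-2) = 2.

1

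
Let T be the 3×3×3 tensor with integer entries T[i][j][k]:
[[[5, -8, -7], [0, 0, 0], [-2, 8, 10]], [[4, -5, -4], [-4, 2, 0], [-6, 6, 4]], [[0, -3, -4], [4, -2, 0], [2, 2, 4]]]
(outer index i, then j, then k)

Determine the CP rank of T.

3

Lower bound: the mode-1 unfolding of T (rows indexed by i, columns by (j,k) = (0,0), (0,1), (0,2), (1,0), (1,1), (1,2), (2,0), (2,1), (2,2)) is [[5, -8, -7, 0, 0, 0, -2, 8, 10], [4, -5, -4, -4, 2, 0, -6, 6, 4], [0, -3, -4, 4, -2, 0, 2, 2, 4]].
There the 3×3 minor on rows i ∈ {0, 1, 2}, columns (j,k) ∈ {(0,0), (0,1), (0,2)} is det [[5, -8, -7], [4, -5, -4], [0, -3, -4]] = -4 ≠ 0, so this unfolding has rank ≥ 3; CP rank is at least every unfolding rank, so rank(T) ≥ 3. (Flattening ranks never certify an upper bound on CP rank; for that we must actually write T with 3 rank-1 terms.)
Upper bound: T is a sum of 3 rank-1 terms, T = (0, 1, -1) ⊗ (1, -2, -2) ⊗ (2, -1, 0) + (1, 0, 0) ⊗ (1, 0, 2) ⊗ (1, 0, 1) + (2, 1, 1) ⊗ (1, 0, -1) ⊗ (2, -4, -4) (one valid choice — decompositions are not unique — normalised so each a, b is primitive with positive first nonzero entry; check it by expanding all entries), so rank(T) ≤ 3.
These bounds meet, so rank(T) = 3.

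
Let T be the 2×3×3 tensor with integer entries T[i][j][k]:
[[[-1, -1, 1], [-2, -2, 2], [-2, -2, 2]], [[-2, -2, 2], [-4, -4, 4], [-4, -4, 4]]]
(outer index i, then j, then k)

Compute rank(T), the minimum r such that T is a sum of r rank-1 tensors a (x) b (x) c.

1

Lower bound: T ≠ 0 (e.g. T[0,0,0] = -1), so rank(T) ≥ 1.
Upper bound: if T = a (x) b (x) c then every fibre of T is a multiple of the corresponding factor, so read the factors off the fibres through the nonzero entry T[0,0,0] = -1.
The mode-1 fibre T[:,0,0] = [-1, -2] gives a = [1, 2] (primitive direction); the mode-2 fibre T[0,:,0] = [-1, -2, -2] gives b = [1, 2, 2]; then c[k] = T[0,0,k] / (a[0]·b[0]) = [-1, -1, 1] / 1 = [-1, -1, 1].
Expanding [1, 2] (x) [1, 2, 2] (x) [-1, -1, 1] reproduces all 18 entries of T, so T = [1, 2] (x) [1, 2, 2] (x) [-1, -1, 1] and rank(T) ≤ 1.
These bounds meet, so rank(T) = 1.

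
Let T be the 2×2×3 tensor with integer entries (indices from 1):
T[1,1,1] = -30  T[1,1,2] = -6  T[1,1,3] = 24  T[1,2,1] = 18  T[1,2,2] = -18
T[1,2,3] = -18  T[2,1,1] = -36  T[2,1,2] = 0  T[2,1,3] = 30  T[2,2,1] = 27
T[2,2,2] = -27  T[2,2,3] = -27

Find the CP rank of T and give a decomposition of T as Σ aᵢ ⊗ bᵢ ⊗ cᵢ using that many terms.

Lower bound: the mode-2 unfolding of T (rows indexed by j, columns by (i,k) = (1,1), (1,2), (1,3), (2,1), (2,2), (2,3)) is [[-30, -6, 24, -36, 0, 30], [18, -18, -18, 27, -27, -27]].
There the 2×2 minor on rows j ∈ {1, 2}, columns (i,k) ∈ {(1,1), (1,2)} is det [[-30, -6], [18, -18]] = 648 ≠ 0, so this unfolding has rank ≥ 2; CP rank is at least every unfolding rank, so rank(T) ≥ 2. (Unfolding ranks only ever bound the CP rank from below — rank(T) can be strictly larger than all of them — so the matching upper bound has to come from an explicit 2-term decomposition.)
Upper bound — finding two terms. Write S_k = T[:,:,k] for the frontal slices: S₁ = [[-30, 18], [-36, 27]], S₂ = [[-6, -18], [0, -27]], S₃ = [[24, -18], [30, -27]].
If T = a₁ ⊗ b₁ ⊗ c₁ + a₂ ⊗ b₂ ⊗ c₂ then each S_k = c₁[k]·a₁b₁ᵀ + c₂[k]·a₂b₂ᵀ. S₁ and S₂ are linearly independent, so a₁b₁ᵀ and a₂b₂ᵀ must span the same plane of matrices: they are the rank-1 matrices of the form x·S₁ + y·S₂.
det(x·S₁ + y·S₂) is −162·x² + 162·y² = (-162)·(x − y)(x + y), vanishing at (x:y) = (1:1) and (1:-1).
M₁ = S₁ + S₂ = [[-36, 0], [-36, 0]] = (-36)·[1, 1][1, 0]ᵀ and M₂ = S₁ − S₂ = [[-24, 36], [-36, 54]] = (-6)·[2, 3][2, -3]ᵀ, so take a₁ = [1, 1], b₁ = [1, 0], a₂ = [2, 3], b₂ = [2, -3].
Each slice is an integer combination of E₁ = a₁b₁ᵀ and E₂ = a₂b₂ᵀ: S₁ = −18·E₁ − 3·E₂, S₂ = −18·E₁ + 3·E₂, S₃ = 12·E₁ + 3·E₂; reading off coefficients, c₁ = [-18, -18, 12] and c₂ = [-3, 3, 3].
Hence T = [1, 1] ⊗ [1, 0] ⊗ [-18, -18, 12] + [2, 3] ⊗ [2, -3] ⊗ [-3, 3, 3], so rank(T) ≤ 2.
These bounds meet, so rank(T) = 2.

rank(T) = 2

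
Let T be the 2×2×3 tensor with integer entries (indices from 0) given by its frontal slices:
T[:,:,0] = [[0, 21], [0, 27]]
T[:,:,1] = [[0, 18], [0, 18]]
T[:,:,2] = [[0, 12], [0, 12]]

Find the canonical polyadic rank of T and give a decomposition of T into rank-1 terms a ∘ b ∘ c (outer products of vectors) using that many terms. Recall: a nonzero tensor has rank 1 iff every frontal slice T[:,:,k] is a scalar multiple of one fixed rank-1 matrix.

Lower bound: in the mode-1 unfolding of T (rows indexed by i, columns by (j,k)) the 2×2 minor on rows i ∈ {0, 1}, columns (j,k) ∈ {(1,0), (1,1)} is det [[21, 18], [27, 18]] = -108 ≠ 0, so that unfolding has rank ≥ 2 and hence rank(T) ≥ 2 (CP rank is at least every unfolding rank, though it can be larger).
Upper bound: T[:,j,:] = b[j]·M for every slice, with b = [0, 1] and M = [[21, 18, 12], [27, 18, 12]] (rows i, columns k).
Splitting M by its rows (i = 0, 1), M = [1, 0][21, 18, 12]ᵀ + [0, 1][27, 18, 12]ᵀ.
Hence T = [1, 0] ∘ [0, 1] ∘ [21, 18, 12] + [0, 1] ∘ [0, 1] ∘ [27, 18, 12], so rank(T) ≤ 2.
These bounds meet, so rank(T) = 2.

rank(T) = 2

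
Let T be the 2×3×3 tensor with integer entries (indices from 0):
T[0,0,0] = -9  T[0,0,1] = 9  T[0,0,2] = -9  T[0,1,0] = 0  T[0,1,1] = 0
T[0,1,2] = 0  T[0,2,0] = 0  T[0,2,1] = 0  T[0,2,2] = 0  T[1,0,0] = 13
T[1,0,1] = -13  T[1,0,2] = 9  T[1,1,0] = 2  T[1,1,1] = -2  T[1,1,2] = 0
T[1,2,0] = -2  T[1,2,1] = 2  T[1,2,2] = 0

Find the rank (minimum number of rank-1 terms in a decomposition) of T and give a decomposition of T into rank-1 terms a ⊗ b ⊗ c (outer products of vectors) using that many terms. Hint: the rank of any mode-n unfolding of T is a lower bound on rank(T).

Lower bound: the mode-3 unfolding of T (rows indexed by k, columns by (i,j) = (0,0), (0,1), (0,2), (1,0), (1,1), (1,2)) is [[-9, 0, 0, 13, 2, -2], [9, 0, 0, -13, -2, 2], [-9, 0, 0, 9, 0, 0]].
There the 2×2 minor on rows k ∈ {0, 2}, columns (i,j) ∈ {(0,0), (1,0)} is det [[-9, 13], [-9, 9]] = 36 ≠ 0, so this unfolding has rank ≥ 2; CP rank is at least every unfolding rank, so rank(T) ≥ 2. (Flattening ranks never certify an upper bound on CP rank; for that we must actually write T with 2 rank-1 terms.)
Upper bound — finding two terms. Write S_k = T[:,:,k] for the frontal slices: S₀ = [[-9, 0, 0], [13, 2, -2]], S₁ = [[9, 0, 0], [-13, -2, 2]], S₂ = [[-9, 0, 0], [9, 0, 0]].
If T = a₁ ⊗ b₁ ⊗ c₁ + a₂ ⊗ b₂ ⊗ c₂ then each S_k = c₁[k]·a₁b₁ᵀ + c₂[k]·a₂b₂ᵀ. S₀ and S₂ are linearly independent, so a₁b₁ᵀ and a₂b₂ᵀ must span the same plane of matrices: they are the rank-1 matrices of the form x·S₀ + y·S₂.
The 2×2 minor of x·S₀ + y·S₂ on rows {0,1}, columns {0,1} is −18·x² − 18·xy = (-18)·(x + y)(x), vanishing at (x:y) = (1:-1) and (0:1).
M₁ = S₀ − S₂ = [[0, 0, 0], [4, 2, -2]] = 2·(0, 1)(2, 1, -1)ᵀ and M₂ = S₂ = [[-9, 0, 0], [9, 0, 0]] = (-9)·(1, -1)(1, 0, 0)ᵀ, so take a₁ = (0, 1), b₁ = (2, 1, -1), a₂ = (1, -1), b₂ = (1, 0, 0).
Each slice is an integer combination of E₁ = a₁b₁ᵀ and E₂ = a₂b₂ᵀ: S₀ = 2·E₁ − 9·E₂, S₁ = −2·E₁ + 9·E₂, S₂ = −9·E₂; reading off coefficients, c₁ = (2, -2, 0) and c₂ = (-9, 9, -9).
Hence T = (0, 1) ⊗ (2, 1, -1) ⊗ (2, -2, 0) + (1, -1) ⊗ (1, 0, 0) ⊗ (-9, 9, -9), so rank(T) ≤ 2.
These bounds meet, so rank(T) = 2.

rank(T) = 2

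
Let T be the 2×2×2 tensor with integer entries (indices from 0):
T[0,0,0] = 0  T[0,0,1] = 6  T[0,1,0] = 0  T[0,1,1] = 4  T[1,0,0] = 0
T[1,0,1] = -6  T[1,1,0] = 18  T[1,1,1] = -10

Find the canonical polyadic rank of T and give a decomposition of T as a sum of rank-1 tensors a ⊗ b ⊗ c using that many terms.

Lower bound: the mode-1 unfolding of T (rows indexed by i, columns by (j,k) = (0,0), (0,1), (1,0), (1,1)) is [[0, 6, 0, 4], [0, -6, 18, -10]].
There the 2×2 minor on rows i ∈ {0, 1}, columns (j,k) ∈ {(0,1), (1,0)} is det [[6, 0], [-6, 18]] = 108 ≠ 0, so this unfolding has rank ≥ 2; CP rank is at least every unfolding rank, so rank(T) ≥ 2. (Flattening ranks never certify an upper bound on CP rank; for that we must actually write T with 2 rank-1 terms.)
Upper bound — finding two terms. Write S_k = T[:,:,k] for the frontal slices: S₀ = [[0, 0], [0, 18]], S₁ = [[6, 4], [-6, -10]].
If T = a₁ ⊗ b₁ ⊗ c₁ + a₂ ⊗ b₂ ⊗ c₂ then each S_k = c₁[k]·a₁b₁ᵀ + c₂[k]·a₂b₂ᵀ. S₀ and S₁ are linearly independent, so a₁b₁ᵀ and a₂b₂ᵀ must span the same plane of matrices: they are the rank-1 matrices of the form x·S₀ + y·S₁.
det(x·S₀ + y·S₁) is 108·xy − 36·y² = 36·(3·x − y)(y), vanishing at (x:y) = (1:3) and (1:0).
M₁ = S₀ + 3·S₁ = [[18, 12], [-18, -12]] = 6·(1, -1)(3, 2)ᵀ and M₂ = S₀ = [[0, 0], [0, 18]] = 18·(0, 1)(0, 1)ᵀ, so take a₁ = (1, -1), b₁ = (3, 2), a₂ = (0, 1), b₂ = (0, 1).
Each slice is an integer combination of E₁ = a₁b₁ᵀ and E₂ = a₂b₂ᵀ: S₀ = 18·E₂, S₁ = 2·E₁ − 6·E₂; reading off coefficients, c₁ = (0, 2) and c₂ = (18, -6).
Hence T = (1, -1) ⊗ (3, 2) ⊗ (0, 2) + (0, 1) ⊗ (0, 1) ⊗ (18, -6), so rank(T) ≤ 2.
These bounds meet, so rank(T) = 2.
Check entry T[1,0,1] = -6: (-1)·(3)·(2) + (1)·(0)·(-6) = -6.

rank(T) = 2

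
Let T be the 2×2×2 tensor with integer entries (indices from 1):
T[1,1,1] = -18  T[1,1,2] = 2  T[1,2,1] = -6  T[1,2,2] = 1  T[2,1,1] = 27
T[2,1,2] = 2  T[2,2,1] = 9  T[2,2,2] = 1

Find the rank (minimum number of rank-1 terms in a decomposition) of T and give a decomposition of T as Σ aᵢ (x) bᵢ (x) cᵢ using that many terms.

rank(T) = 2

Lower bound: the mode-3 unfolding of T (rows indexed by k, columns by (i,j) = (1,1), (1,2), (2,1), (2,2)) is [[-18, -6, 27, 9], [2, 1, 2, 1]].
There the 2×2 minor on rows k ∈ {1, 2}, columns (i,j) ∈ {(1,1), (1,2)} is det [[-18, -6], [2, 1]] = -6 ≠ 0, so this unfolding has rank ≥ 2; CP rank is at least every unfolding rank, so rank(T) ≥ 2. (This is only a lower bound: in general the CP rank may exceed every unfolding rank, so we still need to exhibit 2 rank-1 terms summing to T.)
Upper bound — finding two terms. Write S_k = T[:,:,k] for the frontal slices: S₁ = [[-18, -6], [27, 9]], S₂ = [[2, 1], [2, 1]].
If T = a₁ (x) b₁ (x) c₁ + a₂ (x) b₂ (x) c₂ then each S_k = c₁[k]·a₁b₁ᵀ + c₂[k]·a₂b₂ᵀ. S₁ and S₂ are linearly independent, so a₁b₁ᵀ and a₂b₂ᵀ must span the same plane of matrices: they are the rank-1 matrices of the form x·S₁ + y·S₂.
det(x·S₁ + y·S₂) is −15·xy = (-15)·(y)(x), vanishing at (x:y) = (1:0) and (0:1).
M₁ = S₁ = [[-18, -6], [27, 9]] = (-3)·[2, -3][3, 1]ᵀ and M₂ = S₂ = [[2, 1], [2, 1]] = [1, 1][2, 1]ᵀ, so take a₁ = [2, -3], b₁ = [3, 1], a₂ = [1, 1], b₂ = [2, 1].
Each slice is an integer combination of E₁ = a₁b₁ᵀ and E₂ = a₂b₂ᵀ: S₁ = −3·E₁, S₂ = E₂; reading off coefficients, c₁ = [-3, 0] and c₂ = [0, 1].
Hence T = [2, -3] (x) [3, 1] (x) [-3, 0] + [1, 1] (x) [2, 1] (x) [0, 1], so rank(T) ≤ 2.
These bounds meet, so rank(T) = 2.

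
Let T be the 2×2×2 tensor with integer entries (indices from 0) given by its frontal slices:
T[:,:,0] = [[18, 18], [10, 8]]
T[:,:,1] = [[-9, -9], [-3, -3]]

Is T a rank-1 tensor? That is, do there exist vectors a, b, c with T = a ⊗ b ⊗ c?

The mode-3 unfolding of T (rows indexed by k, columns by (i,j) = (0,0), (0,1), (1,0), (1,1)) is [[18, 18, 10, 8], [-9, -9, -3, -3]].
There the 2×2 minor on rows k ∈ {0, 1}, columns (i,j) ∈ {(0,0), (1,0)} is det [[18, 10], [-9, -3]] = 36 ≠ 0, so this unfolding has rank ≥ 2; CP rank is at least every unfolding rank, so rank(T) ≥ 2.
In particular rank(T) ≥ 2 > 1, so T is not rank-1.

No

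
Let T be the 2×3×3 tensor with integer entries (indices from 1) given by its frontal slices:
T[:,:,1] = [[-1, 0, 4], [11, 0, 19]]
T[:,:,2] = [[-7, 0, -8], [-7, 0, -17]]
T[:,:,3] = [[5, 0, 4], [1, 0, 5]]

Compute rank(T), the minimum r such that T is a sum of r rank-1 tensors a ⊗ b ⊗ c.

Lower bound: the mode-2 unfolding of T (rows indexed by j, columns by (i,k) = (1,1), (1,2), (1,3), (2,1), (2,2), (2,3)) is [[-1, -7, 5, 11, -7, 1], [0, 0, 0, 0, 0, 0], [4, -8, 4, 19, -17, 5]].
There the 2×2 minor on rows j ∈ {1, 3}, columns (i,k) ∈ {(1,1), (1,2)} is det [[-1, -7], [4, -8]] = 36 ≠ 0, so this unfolding has rank ≥ 2; CP rank is at least every unfolding rank, so rank(T) ≥ 2. (Flattening ranks never certify an upper bound on CP rank; for that we must actually write T with 2 rank-1 terms.)
Upper bound — finding two terms. Write S_k = T[:,:,k] for the frontal slices: S₁ = [[-1, 0, 4], [11, 0, 19]], S₂ = [[-7, 0, -8], [-7, 0, -17]], S₃ = [[5, 0, 4], [1, 0, 5]].
If T = a₁ ⊗ b₁ ⊗ c₁ + a₂ ⊗ b₂ ⊗ c₂ then each S_k = c₁[k]·a₁b₁ᵀ + c₂[k]·a₂b₂ᵀ. S₁ and S₂ are linearly independent, so a₁b₁ᵀ and a₂b₂ᵀ must span the same plane of matrices: they are the rank-1 matrices of the form x·S₁ + y·S₂.
The 2×2 minor of x·S₁ + y·S₂ on rows {1,2}, columns {1,3} is −63·x² + 63·y² = (-63)·(x − y)(x + y), vanishing at (x:y) = (1:1) and (1:-1).
M₁ = S₁ + S₂ = [[-8, 0, -4], [4, 0, 2]] = (-2)·[2, -1][2, 0, 1]ᵀ and M₂ = S₁ − S₂ = [[6, 0, 12], [18, 0, 36]] = 6·[1, 3][1, 0, 2]ᵀ, so take a₁ = [2, -1], b₁ = [2, 0, 1], a₂ = [1, 3], b₂ = [1, 0, 2].
Each slice is an integer combination of E₁ = a₁b₁ᵀ and E₂ = a₂b₂ᵀ: S₁ = −E₁ + 3·E₂, S₂ = −E₁ − 3·E₂, S₃ = E₁ + E₂; reading off coefficients, c₁ = [-1, -1, 1] and c₂ = [3, -3, 1].
Hence T = [2, -1] ⊗ [2, 0, 1] ⊗ [-1, -1, 1] + [1, 3] ⊗ [1, 0, 2] ⊗ [3, -3, 1], so rank(T) ≤ 2.
These bounds meet, so rank(T) = 2.

2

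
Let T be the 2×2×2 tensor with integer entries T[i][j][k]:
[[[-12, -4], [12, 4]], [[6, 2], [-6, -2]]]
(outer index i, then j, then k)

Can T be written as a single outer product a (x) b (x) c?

Yes

If T = a (x) b (x) c then every fibre of T is a multiple of the corresponding factor, so read the factors off the fibres through the nonzero entry T[0,0,0] = -12.
The mode-1 fibre T[:,0,0] = [-12, 6] gives a = (2, -1) (primitive direction); the mode-2 fibre T[0,:,0] = [-12, 12] gives b = (1, -1); then c[k] = T[0,0,k] / (a[0]·b[0]) = [-12, -4] / 2 = (-6, -2).
Expanding (2, -1) (x) (1, -1) (x) (-6, -2) reproduces all 8 entries of T, so T = (2, -1) (x) (1, -1) (x) (-6, -2) and rank(T) ≤ 1.
Equivalently every frontal slice T[:,:,k] is c[k] times the rank-1 matrix (2, -1) (x) (1, -1). So T has rank 1 (it is nonzero).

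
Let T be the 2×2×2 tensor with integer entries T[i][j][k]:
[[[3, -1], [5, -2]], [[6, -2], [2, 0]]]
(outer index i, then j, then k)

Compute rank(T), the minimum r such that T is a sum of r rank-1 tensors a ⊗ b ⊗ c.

2

Lower bound: in the mode-2 unfolding of T (rows indexed by j, columns by (i,k)) the 2×2 minor on rows j ∈ {0, 1}, columns (i,k) ∈ {(0,0), (0,1)} is det [[3, -1], [5, -2]] = -1 ≠ 0, so that unfolding has rank ≥ 2 and hence rank(T) ≥ 2 (CP rank is at least every unfolding rank, though it can be larger).
Upper bound: with S_k = T[:,:,k], the two rank-1 terms a₁b₁ᵀ, a₂b₂ᵀ are the rank-1 members of the pencil x·S₀ + y·S₁.
det(x·S₀ + y·S₁) is −24·x² + 20·xy − 4·y² = (-4)·(3·x − y)(2·x − y), vanishing at (x:y) = (1:3) and (1:2).
M₁ = S₀ + 3·S₁ = [[0, -1], [0, 2]] = −(1, -2)(0, 1)ᵀ and M₂ = S₀ + 2·S₁ = [[1, 1], [2, 2]] = (1, 2)(1, 1)ᵀ, so take a₁ = (1, -2), b₁ = (0, 1), a₂ = (1, 2), b₂ = (1, 1).
Each slice is an integer combination of E₁ = a₁b₁ᵀ and E₂ = a₂b₂ᵀ: S₀ = 2·E₁ + 3·E₂, S₁ = −E₁ − E₂; reading off coefficients, c₁ = (2, -1) and c₂ = (3, -1).
Hence T = (1, -2) ⊗ (0, 1) ⊗ (2, -1) + (1, 2) ⊗ (1, 1) ⊗ (3, -1), so rank(T) ≤ 2.
These bounds meet, so rank(T) = 2.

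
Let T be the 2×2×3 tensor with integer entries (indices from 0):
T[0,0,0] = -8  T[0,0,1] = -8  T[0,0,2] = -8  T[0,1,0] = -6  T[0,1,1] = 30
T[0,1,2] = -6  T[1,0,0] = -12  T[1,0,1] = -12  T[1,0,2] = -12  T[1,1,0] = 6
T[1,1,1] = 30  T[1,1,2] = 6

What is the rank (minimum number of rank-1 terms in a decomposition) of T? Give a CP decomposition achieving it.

rank(T) = 2

Lower bound: the mode-3 unfolding of T (rows indexed by k, columns by (i,j) = (0,0), (0,1), (1,0), (1,1)) is [[-8, -6, -12, 6], [-8, 30, -12, 30], [-8, -6, -12, 6]].
There the 2×2 minor on rows k ∈ {0, 1}, columns (i,j) ∈ {(0,0), (0,1)} is det [[-8, -6], [-8, 30]] = -288 ≠ 0, so this unfolding has rank ≥ 2; CP rank is at least every unfolding rank, so rank(T) ≥ 2. (This is only a lower bound: in general the CP rank may exceed every unfolding rank, so we still need to exhibit 2 rank-1 terms summing to T.)
Upper bound — finding two terms. Write S_k = T[:,:,k] for the frontal slices: S₀ = [[-8, -6], [-12, 6]], S₁ = [[-8, 30], [-12, 30]], S₂ = [[-8, -6], [-12, 6]].
If T = a₁ ⊗ b₁ ⊗ c₁ + a₂ ⊗ b₂ ⊗ c₂ then each S_k = c₁[k]·a₁b₁ᵀ + c₂[k]·a₂b₂ᵀ. S₀ and S₁ are linearly independent, so a₁b₁ᵀ and a₂b₂ᵀ must span the same plane of matrices: they are the rank-1 matrices of the form x·S₀ + y·S₁.
det(x·S₀ + y·S₁) is −120·x² + 120·y² = (-120)·(x − y)(x + y), vanishing at (x:y) = (1:1) and (1:-1).
M₁ = S₀ + S₁ = [[-16, 24], [-24, 36]] = (-4)·[2, 3][2, -3]ᵀ and M₂ = S₀ − S₁ = [[0, -36], [0, -24]] = (-12)·[3, 2][0, 1]ᵀ, so take a₁ = [2, 3], b₁ = [2, -3], a₂ = [3, 2], b₂ = [0, 1].
Each slice is an integer combination of E₁ = a₁b₁ᵀ and E₂ = a₂b₂ᵀ: S₀ = −2·E₁ − 6·E₂, S₁ = −2·E₁ + 6·E₂, S₂ = −2·E₁ − 6·E₂; reading off coefficients, c₁ = [-2, -2, -2] and c₂ = [-6, 6, -6].
Hence T = [2, 3] ⊗ [2, -3] ⊗ [-2, -2, -2] + [3, 2] ⊗ [0, 1] ⊗ [-6, 6, -6], so rank(T) ≤ 2.
These bounds meet, so rank(T) = 2.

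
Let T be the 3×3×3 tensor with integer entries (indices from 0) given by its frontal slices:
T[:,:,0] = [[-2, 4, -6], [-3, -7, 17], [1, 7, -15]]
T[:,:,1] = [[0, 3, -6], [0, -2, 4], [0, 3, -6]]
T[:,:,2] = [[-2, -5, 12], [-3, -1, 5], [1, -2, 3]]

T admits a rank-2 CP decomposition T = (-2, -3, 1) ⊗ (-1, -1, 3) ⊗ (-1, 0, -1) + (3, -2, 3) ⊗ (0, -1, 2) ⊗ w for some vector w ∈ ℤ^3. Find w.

w = (-2, -1, 1)

Subtract the known terms from T to get the rank-1 residual R = (3, -2, 3) ⊗ (0, -1, 2) ⊗ w, so R[i,j,k] = a[i]·b[j]·w[k]. Pick indices with nonzero a[0]·b[1] = (3)·(-1) = -3. Only the fibre through (0,1,·) is needed: R[0,1,:] = T[0,1,:] − Σₗ aₗ[0]bₗ[1]cₗ = [4, 3, -5] − (-2)·(-1)·(-1, 0, -1) = [6, 3, -3]. Then w[k] = R[0,1,k] / -3 for each k, giving w = [6, 3, -3] / -3 = (-2, -1, 1).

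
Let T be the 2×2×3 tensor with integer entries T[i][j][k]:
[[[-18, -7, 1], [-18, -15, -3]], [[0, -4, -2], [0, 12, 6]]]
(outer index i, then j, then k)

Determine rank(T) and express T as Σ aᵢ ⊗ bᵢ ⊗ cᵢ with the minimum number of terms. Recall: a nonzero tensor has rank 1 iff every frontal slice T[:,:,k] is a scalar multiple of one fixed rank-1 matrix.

rank(T) = 2

Lower bound: the mode-3 unfolding of T (rows indexed by k, columns by (i,j) = (0,0), (0,1), (1,0), (1,1)) is [[-18, -18, 0, 0], [-7, -15, -4, 12], [1, -3, -2, 6]].
There the 2×2 minor on rows k ∈ {0, 1}, columns (i,j) ∈ {(0,0), (0,1)} is det [[-18, -18], [-7, -15]] = 144 ≠ 0, so this unfolding has rank ≥ 2; CP rank is at least every unfolding rank, so rank(T) ≥ 2. (Unfolding ranks only ever bound the CP rank from below — rank(T) can be strictly larger than all of them — so the matching upper bound has to come from an explicit 2-term decomposition.)
Upper bound — finding two terms. Write S_k = T[:,:,k] for the frontal slices: S₀ = [[-18, -18], [0, 0]], S₁ = [[-7, -15], [-4, 12]], S₂ = [[1, -3], [-2, 6]].
If T = a₁ ⊗ b₁ ⊗ c₁ + a₂ ⊗ b₂ ⊗ c₂ then each S_k = c₁[k]·a₁b₁ᵀ + c₂[k]·a₂b₂ᵀ. S₀ and S₁ are linearly independent, so a₁b₁ᵀ and a₂b₂ᵀ must span the same plane of matrices: they are the rank-1 matrices of the form x·S₀ + y·S₁.
det(x·S₀ + y·S₁) is −288·xy − 144·y² = (-144)·(y)(2·x + y), vanishing at (x:y) = (1:0) and (1:-2).
M₁ = S₀ = [[-18, -18], [0, 0]] = (-18)·[1, 0][1, 1]ᵀ and M₂ = S₀ − 2·S₁ = [[-4, 12], [8, -24]] = (-4)·[1, -2][1, -3]ᵀ, so take a₁ = [1, 0], b₁ = [1, 1], a₂ = [1, -2], b₂ = [1, -3].
Each slice is an integer combination of E₁ = a₁b₁ᵀ and E₂ = a₂b₂ᵀ: S₀ = −18·E₁, S₁ = −9·E₁ + 2·E₂, S₂ = E₂; reading off coefficients, c₁ = [-18, -9, 0] and c₂ = [0, 2, 1].
Hence T = [1, 0] ⊗ [1, 1] ⊗ [-18, -9, 0] + [1, -2] ⊗ [1, -3] ⊗ [0, 2, 1], so rank(T) ≤ 2.
These bounds meet, so rank(T) = 2.
Check entry T[0,0,1] = -7: (1)·(1)·(-9) + (1)·(1)·(2) = -7.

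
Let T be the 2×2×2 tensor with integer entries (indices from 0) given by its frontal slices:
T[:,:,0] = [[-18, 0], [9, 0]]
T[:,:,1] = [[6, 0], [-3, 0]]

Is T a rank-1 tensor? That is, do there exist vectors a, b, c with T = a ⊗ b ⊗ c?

If T = a ⊗ b ⊗ c then every fibre of T is a multiple of the corresponding factor, so read the factors off the fibres through the nonzero entry T[0,0,0] = -18.
The mode-1 fibre T[:,0,0] = [-18, 9] gives a = (2, -1) (primitive direction); the mode-2 fibre T[0,:,0] = [-18, 0] gives b = (1, 0); then c[k] = T[0,0,k] / (a[0]·b[0]) = [-18, 6] / 2 = (-9, 3).
Expanding (2, -1) ⊗ (1, 0) ⊗ (-9, 3) reproduces all 8 entries of T, so T = (2, -1) ⊗ (1, 0) ⊗ (-9, 3) and rank(T) ≤ 1.
Equivalently every frontal slice T[:,:,k] is c[k] times the rank-1 matrix (2, -1) ⊗ (1, 0). So T has rank 1 (it is nonzero).

Yes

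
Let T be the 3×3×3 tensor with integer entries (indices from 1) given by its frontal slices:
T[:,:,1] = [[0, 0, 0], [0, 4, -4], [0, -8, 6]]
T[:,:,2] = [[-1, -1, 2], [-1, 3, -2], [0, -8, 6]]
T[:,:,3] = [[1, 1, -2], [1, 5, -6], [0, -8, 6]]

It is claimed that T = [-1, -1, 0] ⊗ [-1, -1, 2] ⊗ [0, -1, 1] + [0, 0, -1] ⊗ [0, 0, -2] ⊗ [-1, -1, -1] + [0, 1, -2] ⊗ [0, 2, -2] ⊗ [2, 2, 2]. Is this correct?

Reconstruct entrywise from the claimed factors. For example, T[1,2,2] = -1 and Σₗ aₗ[1]bₗ[2]cₗ[2] = (-1)·(-1)·(-1) + (0)·(0)·(-1) + (0)·(2)·(2) = -1; checking all 27 entries, every one matches. The claim holds.

Yes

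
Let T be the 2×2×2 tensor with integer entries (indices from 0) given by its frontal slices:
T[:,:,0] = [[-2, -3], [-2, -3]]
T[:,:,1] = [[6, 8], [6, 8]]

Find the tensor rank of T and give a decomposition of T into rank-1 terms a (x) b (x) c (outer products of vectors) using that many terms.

rank(T) = 2

Lower bound: in the mode-2 unfolding of T (rows indexed by j, columns by (i,k)) the 2×2 minor on rows j ∈ {0, 1}, columns (i,k) ∈ {(0,0), (0,1)} is det [[-2, 6], [-3, 8]] = 2 ≠ 0, so that unfolding has rank ≥ 2 and hence rank(T) ≥ 2 (CP rank is at least every unfolding rank, though it can be larger).
Upper bound: T[i,:,:] = a[i]·M for every slice, with a = (1, 1) and M = [[-2, 6], [-3, 8]] (rows j, columns k).
Splitting M by its rows (j = 0, 1), M = (1, 0)(-2, 6)ᵀ + (0, 1)(-3, 8)ᵀ.
Hence T = (1, 1) (x) (1, 0) (x) (-2, 6) + (1, 1) (x) (0, 1) (x) (-3, 8), so rank(T) ≤ 2.
These bounds meet, so rank(T) = 2.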